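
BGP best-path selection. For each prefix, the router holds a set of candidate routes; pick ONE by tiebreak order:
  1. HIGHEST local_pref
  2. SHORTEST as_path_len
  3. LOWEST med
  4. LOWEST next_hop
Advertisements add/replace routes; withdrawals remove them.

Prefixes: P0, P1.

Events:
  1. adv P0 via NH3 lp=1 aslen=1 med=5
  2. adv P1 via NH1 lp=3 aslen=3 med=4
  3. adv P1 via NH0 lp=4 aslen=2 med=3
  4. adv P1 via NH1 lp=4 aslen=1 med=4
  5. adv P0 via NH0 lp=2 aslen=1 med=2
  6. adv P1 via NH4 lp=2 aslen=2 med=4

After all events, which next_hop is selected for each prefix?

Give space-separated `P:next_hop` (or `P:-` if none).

Op 1: best P0=NH3 P1=-
Op 2: best P0=NH3 P1=NH1
Op 3: best P0=NH3 P1=NH0
Op 4: best P0=NH3 P1=NH1
Op 5: best P0=NH0 P1=NH1
Op 6: best P0=NH0 P1=NH1

Answer: P0:NH0 P1:NH1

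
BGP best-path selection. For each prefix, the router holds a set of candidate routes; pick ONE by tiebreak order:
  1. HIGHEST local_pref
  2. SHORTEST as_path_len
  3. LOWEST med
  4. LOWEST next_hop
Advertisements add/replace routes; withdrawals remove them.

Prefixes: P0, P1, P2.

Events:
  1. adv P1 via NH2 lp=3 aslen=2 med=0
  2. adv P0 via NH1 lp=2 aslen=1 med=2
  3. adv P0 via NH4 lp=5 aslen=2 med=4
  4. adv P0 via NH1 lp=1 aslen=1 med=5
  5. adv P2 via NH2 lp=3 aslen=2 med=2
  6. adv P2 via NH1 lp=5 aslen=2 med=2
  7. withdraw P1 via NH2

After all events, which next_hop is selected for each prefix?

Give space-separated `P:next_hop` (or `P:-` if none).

Answer: P0:NH4 P1:- P2:NH1

Derivation:
Op 1: best P0=- P1=NH2 P2=-
Op 2: best P0=NH1 P1=NH2 P2=-
Op 3: best P0=NH4 P1=NH2 P2=-
Op 4: best P0=NH4 P1=NH2 P2=-
Op 5: best P0=NH4 P1=NH2 P2=NH2
Op 6: best P0=NH4 P1=NH2 P2=NH1
Op 7: best P0=NH4 P1=- P2=NH1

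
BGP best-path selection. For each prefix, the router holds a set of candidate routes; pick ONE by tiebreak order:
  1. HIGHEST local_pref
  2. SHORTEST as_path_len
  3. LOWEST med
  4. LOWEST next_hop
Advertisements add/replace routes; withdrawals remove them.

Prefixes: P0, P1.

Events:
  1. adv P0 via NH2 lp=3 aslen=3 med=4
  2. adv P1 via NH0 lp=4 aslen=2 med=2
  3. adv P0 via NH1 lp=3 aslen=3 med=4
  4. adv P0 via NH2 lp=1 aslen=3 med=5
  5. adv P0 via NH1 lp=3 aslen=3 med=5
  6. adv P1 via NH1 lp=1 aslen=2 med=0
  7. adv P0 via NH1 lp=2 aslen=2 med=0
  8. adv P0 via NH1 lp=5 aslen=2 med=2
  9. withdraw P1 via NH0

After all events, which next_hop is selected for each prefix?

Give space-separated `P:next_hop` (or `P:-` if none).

Answer: P0:NH1 P1:NH1

Derivation:
Op 1: best P0=NH2 P1=-
Op 2: best P0=NH2 P1=NH0
Op 3: best P0=NH1 P1=NH0
Op 4: best P0=NH1 P1=NH0
Op 5: best P0=NH1 P1=NH0
Op 6: best P0=NH1 P1=NH0
Op 7: best P0=NH1 P1=NH0
Op 8: best P0=NH1 P1=NH0
Op 9: best P0=NH1 P1=NH1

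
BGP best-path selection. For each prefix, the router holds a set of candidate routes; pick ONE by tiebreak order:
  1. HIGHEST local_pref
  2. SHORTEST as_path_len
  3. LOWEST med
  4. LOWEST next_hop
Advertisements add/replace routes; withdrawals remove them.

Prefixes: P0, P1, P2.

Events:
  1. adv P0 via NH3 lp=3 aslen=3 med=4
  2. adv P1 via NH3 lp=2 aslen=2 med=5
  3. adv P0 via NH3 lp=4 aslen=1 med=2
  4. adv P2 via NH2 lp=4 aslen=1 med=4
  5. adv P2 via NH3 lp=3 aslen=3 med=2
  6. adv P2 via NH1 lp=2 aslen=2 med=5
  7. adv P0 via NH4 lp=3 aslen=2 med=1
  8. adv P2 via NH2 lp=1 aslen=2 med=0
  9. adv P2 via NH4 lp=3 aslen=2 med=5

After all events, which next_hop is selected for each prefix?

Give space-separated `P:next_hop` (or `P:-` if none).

Answer: P0:NH3 P1:NH3 P2:NH4

Derivation:
Op 1: best P0=NH3 P1=- P2=-
Op 2: best P0=NH3 P1=NH3 P2=-
Op 3: best P0=NH3 P1=NH3 P2=-
Op 4: best P0=NH3 P1=NH3 P2=NH2
Op 5: best P0=NH3 P1=NH3 P2=NH2
Op 6: best P0=NH3 P1=NH3 P2=NH2
Op 7: best P0=NH3 P1=NH3 P2=NH2
Op 8: best P0=NH3 P1=NH3 P2=NH3
Op 9: best P0=NH3 P1=NH3 P2=NH4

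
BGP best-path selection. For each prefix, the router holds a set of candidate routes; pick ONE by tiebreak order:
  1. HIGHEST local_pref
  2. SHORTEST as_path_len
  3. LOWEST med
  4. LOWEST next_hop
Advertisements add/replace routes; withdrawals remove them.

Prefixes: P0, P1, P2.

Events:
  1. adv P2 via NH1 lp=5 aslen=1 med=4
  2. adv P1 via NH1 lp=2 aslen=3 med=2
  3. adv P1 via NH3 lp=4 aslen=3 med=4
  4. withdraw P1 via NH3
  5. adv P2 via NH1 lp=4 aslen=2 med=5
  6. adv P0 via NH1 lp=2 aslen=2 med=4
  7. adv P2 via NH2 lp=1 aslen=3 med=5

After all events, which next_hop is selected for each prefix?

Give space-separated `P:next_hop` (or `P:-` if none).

Op 1: best P0=- P1=- P2=NH1
Op 2: best P0=- P1=NH1 P2=NH1
Op 3: best P0=- P1=NH3 P2=NH1
Op 4: best P0=- P1=NH1 P2=NH1
Op 5: best P0=- P1=NH1 P2=NH1
Op 6: best P0=NH1 P1=NH1 P2=NH1
Op 7: best P0=NH1 P1=NH1 P2=NH1

Answer: P0:NH1 P1:NH1 P2:NH1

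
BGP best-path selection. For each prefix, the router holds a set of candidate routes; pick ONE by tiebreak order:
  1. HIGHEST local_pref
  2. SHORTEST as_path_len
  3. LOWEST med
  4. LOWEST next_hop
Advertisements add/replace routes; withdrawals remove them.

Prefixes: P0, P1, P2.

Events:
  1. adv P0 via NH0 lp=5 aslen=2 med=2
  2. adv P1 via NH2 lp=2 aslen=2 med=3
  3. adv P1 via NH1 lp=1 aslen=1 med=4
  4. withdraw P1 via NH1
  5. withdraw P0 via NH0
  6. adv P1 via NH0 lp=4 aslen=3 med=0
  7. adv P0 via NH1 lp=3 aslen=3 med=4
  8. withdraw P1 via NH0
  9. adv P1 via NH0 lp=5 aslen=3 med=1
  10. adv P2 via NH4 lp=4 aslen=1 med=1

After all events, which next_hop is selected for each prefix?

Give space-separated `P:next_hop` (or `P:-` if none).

Op 1: best P0=NH0 P1=- P2=-
Op 2: best P0=NH0 P1=NH2 P2=-
Op 3: best P0=NH0 P1=NH2 P2=-
Op 4: best P0=NH0 P1=NH2 P2=-
Op 5: best P0=- P1=NH2 P2=-
Op 6: best P0=- P1=NH0 P2=-
Op 7: best P0=NH1 P1=NH0 P2=-
Op 8: best P0=NH1 P1=NH2 P2=-
Op 9: best P0=NH1 P1=NH0 P2=-
Op 10: best P0=NH1 P1=NH0 P2=NH4

Answer: P0:NH1 P1:NH0 P2:NH4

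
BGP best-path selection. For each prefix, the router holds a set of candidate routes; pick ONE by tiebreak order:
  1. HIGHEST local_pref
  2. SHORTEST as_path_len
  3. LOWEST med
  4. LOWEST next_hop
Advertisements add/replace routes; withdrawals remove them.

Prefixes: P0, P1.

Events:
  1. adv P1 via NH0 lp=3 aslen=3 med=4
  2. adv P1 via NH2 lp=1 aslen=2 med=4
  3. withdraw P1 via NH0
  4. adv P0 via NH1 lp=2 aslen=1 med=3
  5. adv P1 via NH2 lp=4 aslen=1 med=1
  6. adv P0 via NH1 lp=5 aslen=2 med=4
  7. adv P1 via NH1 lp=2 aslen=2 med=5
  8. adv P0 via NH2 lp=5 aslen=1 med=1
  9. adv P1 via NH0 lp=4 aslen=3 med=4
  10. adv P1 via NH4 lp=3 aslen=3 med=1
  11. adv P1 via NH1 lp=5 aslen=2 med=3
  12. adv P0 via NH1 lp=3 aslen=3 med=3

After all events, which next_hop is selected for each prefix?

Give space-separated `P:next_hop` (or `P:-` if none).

Answer: P0:NH2 P1:NH1

Derivation:
Op 1: best P0=- P1=NH0
Op 2: best P0=- P1=NH0
Op 3: best P0=- P1=NH2
Op 4: best P0=NH1 P1=NH2
Op 5: best P0=NH1 P1=NH2
Op 6: best P0=NH1 P1=NH2
Op 7: best P0=NH1 P1=NH2
Op 8: best P0=NH2 P1=NH2
Op 9: best P0=NH2 P1=NH2
Op 10: best P0=NH2 P1=NH2
Op 11: best P0=NH2 P1=NH1
Op 12: best P0=NH2 P1=NH1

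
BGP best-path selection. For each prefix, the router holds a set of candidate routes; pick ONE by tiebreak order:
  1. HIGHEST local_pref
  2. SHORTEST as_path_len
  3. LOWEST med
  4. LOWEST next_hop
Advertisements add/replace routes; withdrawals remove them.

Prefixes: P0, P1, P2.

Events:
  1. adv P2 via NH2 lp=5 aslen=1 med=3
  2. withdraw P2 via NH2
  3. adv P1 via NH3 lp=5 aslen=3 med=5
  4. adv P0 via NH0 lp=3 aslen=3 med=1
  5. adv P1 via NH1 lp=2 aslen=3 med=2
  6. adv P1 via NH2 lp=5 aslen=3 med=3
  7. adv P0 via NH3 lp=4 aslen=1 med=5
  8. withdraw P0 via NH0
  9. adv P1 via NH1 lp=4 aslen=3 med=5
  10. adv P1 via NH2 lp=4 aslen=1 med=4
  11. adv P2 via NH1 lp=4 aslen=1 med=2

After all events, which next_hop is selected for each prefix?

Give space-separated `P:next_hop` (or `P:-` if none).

Answer: P0:NH3 P1:NH3 P2:NH1

Derivation:
Op 1: best P0=- P1=- P2=NH2
Op 2: best P0=- P1=- P2=-
Op 3: best P0=- P1=NH3 P2=-
Op 4: best P0=NH0 P1=NH3 P2=-
Op 5: best P0=NH0 P1=NH3 P2=-
Op 6: best P0=NH0 P1=NH2 P2=-
Op 7: best P0=NH3 P1=NH2 P2=-
Op 8: best P0=NH3 P1=NH2 P2=-
Op 9: best P0=NH3 P1=NH2 P2=-
Op 10: best P0=NH3 P1=NH3 P2=-
Op 11: best P0=NH3 P1=NH3 P2=NH1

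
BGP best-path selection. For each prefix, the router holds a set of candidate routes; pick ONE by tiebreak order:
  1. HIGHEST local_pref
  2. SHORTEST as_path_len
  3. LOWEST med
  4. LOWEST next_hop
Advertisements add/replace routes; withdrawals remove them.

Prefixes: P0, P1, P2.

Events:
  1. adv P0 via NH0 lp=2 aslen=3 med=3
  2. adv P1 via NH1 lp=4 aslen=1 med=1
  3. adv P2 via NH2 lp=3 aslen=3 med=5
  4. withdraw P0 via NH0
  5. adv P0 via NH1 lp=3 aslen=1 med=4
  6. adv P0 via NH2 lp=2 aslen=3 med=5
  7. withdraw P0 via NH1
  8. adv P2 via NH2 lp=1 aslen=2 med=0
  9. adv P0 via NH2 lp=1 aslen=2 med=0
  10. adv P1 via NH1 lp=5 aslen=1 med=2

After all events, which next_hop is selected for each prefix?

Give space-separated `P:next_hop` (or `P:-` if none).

Answer: P0:NH2 P1:NH1 P2:NH2

Derivation:
Op 1: best P0=NH0 P1=- P2=-
Op 2: best P0=NH0 P1=NH1 P2=-
Op 3: best P0=NH0 P1=NH1 P2=NH2
Op 4: best P0=- P1=NH1 P2=NH2
Op 5: best P0=NH1 P1=NH1 P2=NH2
Op 6: best P0=NH1 P1=NH1 P2=NH2
Op 7: best P0=NH2 P1=NH1 P2=NH2
Op 8: best P0=NH2 P1=NH1 P2=NH2
Op 9: best P0=NH2 P1=NH1 P2=NH2
Op 10: best P0=NH2 P1=NH1 P2=NH2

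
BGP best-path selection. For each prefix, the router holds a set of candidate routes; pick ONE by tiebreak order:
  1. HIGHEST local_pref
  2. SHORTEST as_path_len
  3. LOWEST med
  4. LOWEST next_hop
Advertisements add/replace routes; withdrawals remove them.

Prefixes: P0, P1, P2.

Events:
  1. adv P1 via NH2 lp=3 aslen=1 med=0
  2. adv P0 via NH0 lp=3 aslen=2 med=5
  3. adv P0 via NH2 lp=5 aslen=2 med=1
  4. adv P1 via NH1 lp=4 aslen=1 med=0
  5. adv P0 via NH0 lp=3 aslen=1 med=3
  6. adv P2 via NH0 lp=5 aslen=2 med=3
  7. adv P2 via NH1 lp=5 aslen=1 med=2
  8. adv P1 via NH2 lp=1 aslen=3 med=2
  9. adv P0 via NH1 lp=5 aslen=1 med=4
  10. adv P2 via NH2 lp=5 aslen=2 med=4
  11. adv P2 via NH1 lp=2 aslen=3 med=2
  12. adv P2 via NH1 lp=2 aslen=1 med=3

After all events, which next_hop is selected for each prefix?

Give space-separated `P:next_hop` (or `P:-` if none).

Op 1: best P0=- P1=NH2 P2=-
Op 2: best P0=NH0 P1=NH2 P2=-
Op 3: best P0=NH2 P1=NH2 P2=-
Op 4: best P0=NH2 P1=NH1 P2=-
Op 5: best P0=NH2 P1=NH1 P2=-
Op 6: best P0=NH2 P1=NH1 P2=NH0
Op 7: best P0=NH2 P1=NH1 P2=NH1
Op 8: best P0=NH2 P1=NH1 P2=NH1
Op 9: best P0=NH1 P1=NH1 P2=NH1
Op 10: best P0=NH1 P1=NH1 P2=NH1
Op 11: best P0=NH1 P1=NH1 P2=NH0
Op 12: best P0=NH1 P1=NH1 P2=NH0

Answer: P0:NH1 P1:NH1 P2:NH0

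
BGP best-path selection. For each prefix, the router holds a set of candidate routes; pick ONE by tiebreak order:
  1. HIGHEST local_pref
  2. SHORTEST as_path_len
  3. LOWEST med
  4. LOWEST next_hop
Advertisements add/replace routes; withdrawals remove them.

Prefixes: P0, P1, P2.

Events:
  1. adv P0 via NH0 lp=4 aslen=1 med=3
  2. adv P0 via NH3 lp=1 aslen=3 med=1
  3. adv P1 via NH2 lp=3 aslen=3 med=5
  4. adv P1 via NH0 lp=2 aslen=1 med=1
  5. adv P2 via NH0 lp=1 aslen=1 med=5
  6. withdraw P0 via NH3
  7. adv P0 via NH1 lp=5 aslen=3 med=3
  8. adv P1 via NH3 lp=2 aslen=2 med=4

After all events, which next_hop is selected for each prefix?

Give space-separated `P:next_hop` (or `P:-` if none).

Answer: P0:NH1 P1:NH2 P2:NH0

Derivation:
Op 1: best P0=NH0 P1=- P2=-
Op 2: best P0=NH0 P1=- P2=-
Op 3: best P0=NH0 P1=NH2 P2=-
Op 4: best P0=NH0 P1=NH2 P2=-
Op 5: best P0=NH0 P1=NH2 P2=NH0
Op 6: best P0=NH0 P1=NH2 P2=NH0
Op 7: best P0=NH1 P1=NH2 P2=NH0
Op 8: best P0=NH1 P1=NH2 P2=NH0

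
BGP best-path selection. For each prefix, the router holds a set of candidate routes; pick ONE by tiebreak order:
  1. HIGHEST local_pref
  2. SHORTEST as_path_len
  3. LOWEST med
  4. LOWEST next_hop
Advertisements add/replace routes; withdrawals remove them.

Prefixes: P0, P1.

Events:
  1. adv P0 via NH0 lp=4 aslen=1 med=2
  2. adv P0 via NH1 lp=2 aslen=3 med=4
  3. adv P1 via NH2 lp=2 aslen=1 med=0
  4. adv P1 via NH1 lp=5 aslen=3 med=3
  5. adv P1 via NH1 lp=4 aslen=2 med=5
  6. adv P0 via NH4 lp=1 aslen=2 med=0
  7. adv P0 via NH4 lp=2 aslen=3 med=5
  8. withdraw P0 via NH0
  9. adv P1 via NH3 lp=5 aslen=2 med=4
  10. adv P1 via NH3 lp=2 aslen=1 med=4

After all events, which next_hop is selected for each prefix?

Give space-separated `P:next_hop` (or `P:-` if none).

Op 1: best P0=NH0 P1=-
Op 2: best P0=NH0 P1=-
Op 3: best P0=NH0 P1=NH2
Op 4: best P0=NH0 P1=NH1
Op 5: best P0=NH0 P1=NH1
Op 6: best P0=NH0 P1=NH1
Op 7: best P0=NH0 P1=NH1
Op 8: best P0=NH1 P1=NH1
Op 9: best P0=NH1 P1=NH3
Op 10: best P0=NH1 P1=NH1

Answer: P0:NH1 P1:NH1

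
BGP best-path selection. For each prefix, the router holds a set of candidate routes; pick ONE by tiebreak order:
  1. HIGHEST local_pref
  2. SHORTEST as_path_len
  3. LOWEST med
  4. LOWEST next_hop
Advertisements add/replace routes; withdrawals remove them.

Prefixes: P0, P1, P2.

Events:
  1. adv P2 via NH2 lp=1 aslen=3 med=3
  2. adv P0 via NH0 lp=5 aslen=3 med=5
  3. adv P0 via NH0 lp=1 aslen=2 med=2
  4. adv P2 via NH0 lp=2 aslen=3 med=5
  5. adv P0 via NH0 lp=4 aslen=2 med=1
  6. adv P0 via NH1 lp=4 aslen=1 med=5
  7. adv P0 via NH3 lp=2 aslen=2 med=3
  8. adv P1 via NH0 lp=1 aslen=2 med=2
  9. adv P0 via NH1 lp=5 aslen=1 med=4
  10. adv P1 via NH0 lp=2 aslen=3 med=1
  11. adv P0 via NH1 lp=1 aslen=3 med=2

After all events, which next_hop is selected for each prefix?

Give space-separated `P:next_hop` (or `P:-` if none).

Op 1: best P0=- P1=- P2=NH2
Op 2: best P0=NH0 P1=- P2=NH2
Op 3: best P0=NH0 P1=- P2=NH2
Op 4: best P0=NH0 P1=- P2=NH0
Op 5: best P0=NH0 P1=- P2=NH0
Op 6: best P0=NH1 P1=- P2=NH0
Op 7: best P0=NH1 P1=- P2=NH0
Op 8: best P0=NH1 P1=NH0 P2=NH0
Op 9: best P0=NH1 P1=NH0 P2=NH0
Op 10: best P0=NH1 P1=NH0 P2=NH0
Op 11: best P0=NH0 P1=NH0 P2=NH0

Answer: P0:NH0 P1:NH0 P2:NH0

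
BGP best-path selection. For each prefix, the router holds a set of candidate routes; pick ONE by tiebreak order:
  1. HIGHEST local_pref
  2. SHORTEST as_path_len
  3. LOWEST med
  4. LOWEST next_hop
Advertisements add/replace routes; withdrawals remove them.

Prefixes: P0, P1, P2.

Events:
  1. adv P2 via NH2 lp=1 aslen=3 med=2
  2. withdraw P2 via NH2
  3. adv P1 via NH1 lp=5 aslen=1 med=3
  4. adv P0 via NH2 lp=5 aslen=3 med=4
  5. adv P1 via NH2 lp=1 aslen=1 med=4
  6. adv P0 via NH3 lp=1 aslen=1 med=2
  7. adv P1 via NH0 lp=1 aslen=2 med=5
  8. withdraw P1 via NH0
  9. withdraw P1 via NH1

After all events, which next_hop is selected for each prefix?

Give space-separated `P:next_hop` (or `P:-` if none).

Answer: P0:NH2 P1:NH2 P2:-

Derivation:
Op 1: best P0=- P1=- P2=NH2
Op 2: best P0=- P1=- P2=-
Op 3: best P0=- P1=NH1 P2=-
Op 4: best P0=NH2 P1=NH1 P2=-
Op 5: best P0=NH2 P1=NH1 P2=-
Op 6: best P0=NH2 P1=NH1 P2=-
Op 7: best P0=NH2 P1=NH1 P2=-
Op 8: best P0=NH2 P1=NH1 P2=-
Op 9: best P0=NH2 P1=NH2 P2=-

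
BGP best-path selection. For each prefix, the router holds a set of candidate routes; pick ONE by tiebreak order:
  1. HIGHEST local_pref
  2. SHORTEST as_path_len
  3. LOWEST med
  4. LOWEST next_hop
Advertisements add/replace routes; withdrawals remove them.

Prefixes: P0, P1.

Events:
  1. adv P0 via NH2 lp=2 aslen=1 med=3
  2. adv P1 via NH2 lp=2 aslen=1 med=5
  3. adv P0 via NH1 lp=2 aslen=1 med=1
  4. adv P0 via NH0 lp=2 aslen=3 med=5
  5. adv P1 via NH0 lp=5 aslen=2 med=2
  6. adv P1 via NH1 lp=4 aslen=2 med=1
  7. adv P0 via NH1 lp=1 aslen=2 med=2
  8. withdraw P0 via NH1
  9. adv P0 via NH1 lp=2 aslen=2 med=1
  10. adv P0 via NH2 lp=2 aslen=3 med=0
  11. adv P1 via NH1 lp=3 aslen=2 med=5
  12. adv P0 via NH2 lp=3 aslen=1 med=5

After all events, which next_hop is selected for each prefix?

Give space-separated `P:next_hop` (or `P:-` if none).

Answer: P0:NH2 P1:NH0

Derivation:
Op 1: best P0=NH2 P1=-
Op 2: best P0=NH2 P1=NH2
Op 3: best P0=NH1 P1=NH2
Op 4: best P0=NH1 P1=NH2
Op 5: best P0=NH1 P1=NH0
Op 6: best P0=NH1 P1=NH0
Op 7: best P0=NH2 P1=NH0
Op 8: best P0=NH2 P1=NH0
Op 9: best P0=NH2 P1=NH0
Op 10: best P0=NH1 P1=NH0
Op 11: best P0=NH1 P1=NH0
Op 12: best P0=NH2 P1=NH0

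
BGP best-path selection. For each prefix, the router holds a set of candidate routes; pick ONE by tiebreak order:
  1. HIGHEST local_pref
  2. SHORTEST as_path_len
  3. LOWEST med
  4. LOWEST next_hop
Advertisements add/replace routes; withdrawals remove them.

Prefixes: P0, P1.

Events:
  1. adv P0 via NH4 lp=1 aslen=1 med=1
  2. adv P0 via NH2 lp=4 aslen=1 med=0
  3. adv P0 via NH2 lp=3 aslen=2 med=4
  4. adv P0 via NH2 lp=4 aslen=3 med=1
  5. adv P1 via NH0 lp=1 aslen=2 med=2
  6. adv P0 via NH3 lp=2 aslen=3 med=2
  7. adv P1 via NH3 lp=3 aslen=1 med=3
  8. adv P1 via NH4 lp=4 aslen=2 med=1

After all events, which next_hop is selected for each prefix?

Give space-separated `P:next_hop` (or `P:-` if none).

Answer: P0:NH2 P1:NH4

Derivation:
Op 1: best P0=NH4 P1=-
Op 2: best P0=NH2 P1=-
Op 3: best P0=NH2 P1=-
Op 4: best P0=NH2 P1=-
Op 5: best P0=NH2 P1=NH0
Op 6: best P0=NH2 P1=NH0
Op 7: best P0=NH2 P1=NH3
Op 8: best P0=NH2 P1=NH4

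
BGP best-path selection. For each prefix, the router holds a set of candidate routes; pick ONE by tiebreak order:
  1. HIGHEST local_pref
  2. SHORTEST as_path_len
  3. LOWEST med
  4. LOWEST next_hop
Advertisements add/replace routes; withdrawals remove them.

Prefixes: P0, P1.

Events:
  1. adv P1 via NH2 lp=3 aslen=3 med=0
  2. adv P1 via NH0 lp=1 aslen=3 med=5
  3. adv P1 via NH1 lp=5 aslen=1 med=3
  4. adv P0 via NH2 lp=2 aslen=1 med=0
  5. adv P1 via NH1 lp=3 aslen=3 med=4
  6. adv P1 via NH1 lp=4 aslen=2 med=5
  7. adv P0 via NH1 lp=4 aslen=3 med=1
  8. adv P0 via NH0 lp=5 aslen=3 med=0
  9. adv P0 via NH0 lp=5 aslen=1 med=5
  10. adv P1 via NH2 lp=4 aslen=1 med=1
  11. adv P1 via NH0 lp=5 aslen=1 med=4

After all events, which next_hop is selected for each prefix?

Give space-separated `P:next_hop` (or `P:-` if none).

Op 1: best P0=- P1=NH2
Op 2: best P0=- P1=NH2
Op 3: best P0=- P1=NH1
Op 4: best P0=NH2 P1=NH1
Op 5: best P0=NH2 P1=NH2
Op 6: best P0=NH2 P1=NH1
Op 7: best P0=NH1 P1=NH1
Op 8: best P0=NH0 P1=NH1
Op 9: best P0=NH0 P1=NH1
Op 10: best P0=NH0 P1=NH2
Op 11: best P0=NH0 P1=NH0

Answer: P0:NH0 P1:NH0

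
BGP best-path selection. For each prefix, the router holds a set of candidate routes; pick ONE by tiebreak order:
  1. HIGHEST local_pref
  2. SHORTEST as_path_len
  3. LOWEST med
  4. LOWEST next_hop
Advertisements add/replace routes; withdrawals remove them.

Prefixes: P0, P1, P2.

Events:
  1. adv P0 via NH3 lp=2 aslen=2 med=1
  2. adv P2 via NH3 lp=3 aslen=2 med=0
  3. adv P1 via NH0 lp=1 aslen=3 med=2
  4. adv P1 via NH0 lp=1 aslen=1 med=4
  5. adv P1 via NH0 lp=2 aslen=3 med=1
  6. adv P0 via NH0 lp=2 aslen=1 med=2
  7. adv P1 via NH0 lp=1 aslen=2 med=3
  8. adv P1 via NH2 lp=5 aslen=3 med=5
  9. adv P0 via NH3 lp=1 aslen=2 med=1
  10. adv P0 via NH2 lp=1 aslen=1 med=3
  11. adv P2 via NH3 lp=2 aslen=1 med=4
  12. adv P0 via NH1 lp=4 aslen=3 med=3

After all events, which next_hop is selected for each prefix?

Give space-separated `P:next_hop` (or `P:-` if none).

Answer: P0:NH1 P1:NH2 P2:NH3

Derivation:
Op 1: best P0=NH3 P1=- P2=-
Op 2: best P0=NH3 P1=- P2=NH3
Op 3: best P0=NH3 P1=NH0 P2=NH3
Op 4: best P0=NH3 P1=NH0 P2=NH3
Op 5: best P0=NH3 P1=NH0 P2=NH3
Op 6: best P0=NH0 P1=NH0 P2=NH3
Op 7: best P0=NH0 P1=NH0 P2=NH3
Op 8: best P0=NH0 P1=NH2 P2=NH3
Op 9: best P0=NH0 P1=NH2 P2=NH3
Op 10: best P0=NH0 P1=NH2 P2=NH3
Op 11: best P0=NH0 P1=NH2 P2=NH3
Op 12: best P0=NH1 P1=NH2 P2=NH3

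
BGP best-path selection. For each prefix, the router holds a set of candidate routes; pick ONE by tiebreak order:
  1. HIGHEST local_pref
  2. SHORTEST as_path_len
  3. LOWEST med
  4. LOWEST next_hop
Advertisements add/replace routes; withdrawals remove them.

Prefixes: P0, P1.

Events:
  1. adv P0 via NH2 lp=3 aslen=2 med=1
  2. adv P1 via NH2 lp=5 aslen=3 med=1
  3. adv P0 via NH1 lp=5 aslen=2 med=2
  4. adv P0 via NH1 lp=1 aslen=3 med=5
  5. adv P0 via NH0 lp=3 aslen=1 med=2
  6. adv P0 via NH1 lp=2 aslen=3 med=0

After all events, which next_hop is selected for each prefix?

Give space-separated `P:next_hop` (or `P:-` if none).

Answer: P0:NH0 P1:NH2

Derivation:
Op 1: best P0=NH2 P1=-
Op 2: best P0=NH2 P1=NH2
Op 3: best P0=NH1 P1=NH2
Op 4: best P0=NH2 P1=NH2
Op 5: best P0=NH0 P1=NH2
Op 6: best P0=NH0 P1=NH2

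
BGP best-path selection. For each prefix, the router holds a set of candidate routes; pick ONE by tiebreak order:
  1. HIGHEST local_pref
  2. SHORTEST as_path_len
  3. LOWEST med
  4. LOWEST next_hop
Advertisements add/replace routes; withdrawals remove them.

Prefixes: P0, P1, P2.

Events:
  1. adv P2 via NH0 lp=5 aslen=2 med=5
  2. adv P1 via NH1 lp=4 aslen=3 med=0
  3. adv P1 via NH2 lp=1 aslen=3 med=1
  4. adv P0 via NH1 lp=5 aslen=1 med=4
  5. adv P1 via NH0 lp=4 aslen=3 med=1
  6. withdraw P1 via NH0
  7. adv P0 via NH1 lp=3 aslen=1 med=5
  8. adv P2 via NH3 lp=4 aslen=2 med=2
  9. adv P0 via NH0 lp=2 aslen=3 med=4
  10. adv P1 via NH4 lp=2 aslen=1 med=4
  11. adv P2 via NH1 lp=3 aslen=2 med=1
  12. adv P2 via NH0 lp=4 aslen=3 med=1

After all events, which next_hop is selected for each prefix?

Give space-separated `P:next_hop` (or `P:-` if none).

Op 1: best P0=- P1=- P2=NH0
Op 2: best P0=- P1=NH1 P2=NH0
Op 3: best P0=- P1=NH1 P2=NH0
Op 4: best P0=NH1 P1=NH1 P2=NH0
Op 5: best P0=NH1 P1=NH1 P2=NH0
Op 6: best P0=NH1 P1=NH1 P2=NH0
Op 7: best P0=NH1 P1=NH1 P2=NH0
Op 8: best P0=NH1 P1=NH1 P2=NH0
Op 9: best P0=NH1 P1=NH1 P2=NH0
Op 10: best P0=NH1 P1=NH1 P2=NH0
Op 11: best P0=NH1 P1=NH1 P2=NH0
Op 12: best P0=NH1 P1=NH1 P2=NH3

Answer: P0:NH1 P1:NH1 P2:NH3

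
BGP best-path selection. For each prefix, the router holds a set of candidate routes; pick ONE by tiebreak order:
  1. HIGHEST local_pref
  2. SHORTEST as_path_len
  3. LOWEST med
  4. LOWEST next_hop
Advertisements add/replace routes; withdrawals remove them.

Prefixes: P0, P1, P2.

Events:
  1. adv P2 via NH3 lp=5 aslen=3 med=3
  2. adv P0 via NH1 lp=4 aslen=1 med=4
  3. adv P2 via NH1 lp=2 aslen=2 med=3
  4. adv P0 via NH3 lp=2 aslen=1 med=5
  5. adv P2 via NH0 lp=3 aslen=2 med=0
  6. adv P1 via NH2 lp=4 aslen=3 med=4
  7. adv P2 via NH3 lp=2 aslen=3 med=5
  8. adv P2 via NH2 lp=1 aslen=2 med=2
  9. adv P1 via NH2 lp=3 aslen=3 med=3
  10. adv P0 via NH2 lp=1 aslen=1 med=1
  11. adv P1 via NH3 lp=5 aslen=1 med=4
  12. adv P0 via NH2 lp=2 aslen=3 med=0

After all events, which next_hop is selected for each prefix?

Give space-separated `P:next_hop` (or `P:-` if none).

Op 1: best P0=- P1=- P2=NH3
Op 2: best P0=NH1 P1=- P2=NH3
Op 3: best P0=NH1 P1=- P2=NH3
Op 4: best P0=NH1 P1=- P2=NH3
Op 5: best P0=NH1 P1=- P2=NH3
Op 6: best P0=NH1 P1=NH2 P2=NH3
Op 7: best P0=NH1 P1=NH2 P2=NH0
Op 8: best P0=NH1 P1=NH2 P2=NH0
Op 9: best P0=NH1 P1=NH2 P2=NH0
Op 10: best P0=NH1 P1=NH2 P2=NH0
Op 11: best P0=NH1 P1=NH3 P2=NH0
Op 12: best P0=NH1 P1=NH3 P2=NH0

Answer: P0:NH1 P1:NH3 P2:NH0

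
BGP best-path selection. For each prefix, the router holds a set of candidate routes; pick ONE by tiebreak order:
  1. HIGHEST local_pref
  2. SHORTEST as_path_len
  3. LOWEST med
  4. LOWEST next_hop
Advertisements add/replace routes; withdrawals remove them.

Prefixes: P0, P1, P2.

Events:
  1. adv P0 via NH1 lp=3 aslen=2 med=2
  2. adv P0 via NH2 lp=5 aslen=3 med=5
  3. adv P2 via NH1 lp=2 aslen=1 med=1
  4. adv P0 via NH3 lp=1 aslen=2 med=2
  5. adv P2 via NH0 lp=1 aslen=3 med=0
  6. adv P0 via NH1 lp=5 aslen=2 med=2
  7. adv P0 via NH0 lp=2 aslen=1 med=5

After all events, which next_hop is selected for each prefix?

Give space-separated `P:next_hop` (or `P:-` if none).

Answer: P0:NH1 P1:- P2:NH1

Derivation:
Op 1: best P0=NH1 P1=- P2=-
Op 2: best P0=NH2 P1=- P2=-
Op 3: best P0=NH2 P1=- P2=NH1
Op 4: best P0=NH2 P1=- P2=NH1
Op 5: best P0=NH2 P1=- P2=NH1
Op 6: best P0=NH1 P1=- P2=NH1
Op 7: best P0=NH1 P1=- P2=NH1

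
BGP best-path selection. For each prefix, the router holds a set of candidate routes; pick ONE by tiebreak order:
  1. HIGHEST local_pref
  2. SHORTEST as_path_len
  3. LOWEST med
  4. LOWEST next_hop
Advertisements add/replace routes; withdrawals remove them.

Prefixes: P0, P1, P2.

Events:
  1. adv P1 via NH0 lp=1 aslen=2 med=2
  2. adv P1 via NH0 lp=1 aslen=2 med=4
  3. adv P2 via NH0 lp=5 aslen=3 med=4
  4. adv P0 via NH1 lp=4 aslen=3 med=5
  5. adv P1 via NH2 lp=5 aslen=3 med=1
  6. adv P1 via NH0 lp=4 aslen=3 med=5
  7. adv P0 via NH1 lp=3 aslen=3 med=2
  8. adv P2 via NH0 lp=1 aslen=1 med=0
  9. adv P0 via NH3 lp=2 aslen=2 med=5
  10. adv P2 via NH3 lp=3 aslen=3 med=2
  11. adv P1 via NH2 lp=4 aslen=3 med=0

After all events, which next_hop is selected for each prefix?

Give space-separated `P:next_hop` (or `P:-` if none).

Answer: P0:NH1 P1:NH2 P2:NH3

Derivation:
Op 1: best P0=- P1=NH0 P2=-
Op 2: best P0=- P1=NH0 P2=-
Op 3: best P0=- P1=NH0 P2=NH0
Op 4: best P0=NH1 P1=NH0 P2=NH0
Op 5: best P0=NH1 P1=NH2 P2=NH0
Op 6: best P0=NH1 P1=NH2 P2=NH0
Op 7: best P0=NH1 P1=NH2 P2=NH0
Op 8: best P0=NH1 P1=NH2 P2=NH0
Op 9: best P0=NH1 P1=NH2 P2=NH0
Op 10: best P0=NH1 P1=NH2 P2=NH3
Op 11: best P0=NH1 P1=NH2 P2=NH3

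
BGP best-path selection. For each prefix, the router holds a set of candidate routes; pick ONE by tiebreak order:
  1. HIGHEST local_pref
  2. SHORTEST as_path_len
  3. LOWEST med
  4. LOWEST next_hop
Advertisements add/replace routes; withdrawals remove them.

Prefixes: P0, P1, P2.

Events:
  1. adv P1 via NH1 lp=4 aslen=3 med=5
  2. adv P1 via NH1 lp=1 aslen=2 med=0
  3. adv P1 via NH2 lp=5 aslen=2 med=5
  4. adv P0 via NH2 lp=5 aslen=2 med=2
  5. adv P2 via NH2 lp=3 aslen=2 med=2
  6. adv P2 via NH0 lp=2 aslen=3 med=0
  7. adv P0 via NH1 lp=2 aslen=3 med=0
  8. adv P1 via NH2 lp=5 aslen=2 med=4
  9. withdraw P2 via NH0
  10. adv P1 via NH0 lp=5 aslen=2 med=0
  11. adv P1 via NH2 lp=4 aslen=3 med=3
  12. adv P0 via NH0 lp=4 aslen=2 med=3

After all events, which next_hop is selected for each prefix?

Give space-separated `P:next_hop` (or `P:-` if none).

Answer: P0:NH2 P1:NH0 P2:NH2

Derivation:
Op 1: best P0=- P1=NH1 P2=-
Op 2: best P0=- P1=NH1 P2=-
Op 3: best P0=- P1=NH2 P2=-
Op 4: best P0=NH2 P1=NH2 P2=-
Op 5: best P0=NH2 P1=NH2 P2=NH2
Op 6: best P0=NH2 P1=NH2 P2=NH2
Op 7: best P0=NH2 P1=NH2 P2=NH2
Op 8: best P0=NH2 P1=NH2 P2=NH2
Op 9: best P0=NH2 P1=NH2 P2=NH2
Op 10: best P0=NH2 P1=NH0 P2=NH2
Op 11: best P0=NH2 P1=NH0 P2=NH2
Op 12: best P0=NH2 P1=NH0 P2=NH2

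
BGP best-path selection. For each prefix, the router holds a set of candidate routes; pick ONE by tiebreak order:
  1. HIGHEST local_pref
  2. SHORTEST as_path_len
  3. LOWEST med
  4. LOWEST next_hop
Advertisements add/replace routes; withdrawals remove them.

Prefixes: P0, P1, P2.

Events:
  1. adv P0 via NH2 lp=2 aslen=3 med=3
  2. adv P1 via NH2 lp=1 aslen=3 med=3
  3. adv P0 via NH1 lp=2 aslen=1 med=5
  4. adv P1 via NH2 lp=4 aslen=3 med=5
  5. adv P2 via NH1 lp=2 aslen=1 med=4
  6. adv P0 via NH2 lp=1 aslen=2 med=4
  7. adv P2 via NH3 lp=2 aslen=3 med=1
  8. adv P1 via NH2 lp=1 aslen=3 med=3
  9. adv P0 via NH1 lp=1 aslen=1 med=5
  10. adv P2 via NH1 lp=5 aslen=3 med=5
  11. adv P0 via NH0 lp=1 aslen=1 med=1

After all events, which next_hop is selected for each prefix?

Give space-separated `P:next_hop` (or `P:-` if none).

Op 1: best P0=NH2 P1=- P2=-
Op 2: best P0=NH2 P1=NH2 P2=-
Op 3: best P0=NH1 P1=NH2 P2=-
Op 4: best P0=NH1 P1=NH2 P2=-
Op 5: best P0=NH1 P1=NH2 P2=NH1
Op 6: best P0=NH1 P1=NH2 P2=NH1
Op 7: best P0=NH1 P1=NH2 P2=NH1
Op 8: best P0=NH1 P1=NH2 P2=NH1
Op 9: best P0=NH1 P1=NH2 P2=NH1
Op 10: best P0=NH1 P1=NH2 P2=NH1
Op 11: best P0=NH0 P1=NH2 P2=NH1

Answer: P0:NH0 P1:NH2 P2:NH1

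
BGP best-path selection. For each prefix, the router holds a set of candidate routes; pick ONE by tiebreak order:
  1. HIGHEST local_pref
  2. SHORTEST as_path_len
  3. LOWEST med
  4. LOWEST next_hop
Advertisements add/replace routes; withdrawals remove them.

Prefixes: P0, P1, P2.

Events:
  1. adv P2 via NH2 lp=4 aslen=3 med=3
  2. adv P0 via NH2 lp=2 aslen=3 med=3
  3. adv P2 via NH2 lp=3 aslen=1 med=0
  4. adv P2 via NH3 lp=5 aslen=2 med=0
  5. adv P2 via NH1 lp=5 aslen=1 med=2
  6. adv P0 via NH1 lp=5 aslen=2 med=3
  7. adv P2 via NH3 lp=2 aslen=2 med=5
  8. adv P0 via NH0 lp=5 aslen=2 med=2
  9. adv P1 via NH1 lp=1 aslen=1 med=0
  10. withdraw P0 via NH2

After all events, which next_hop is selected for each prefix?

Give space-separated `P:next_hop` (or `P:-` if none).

Op 1: best P0=- P1=- P2=NH2
Op 2: best P0=NH2 P1=- P2=NH2
Op 3: best P0=NH2 P1=- P2=NH2
Op 4: best P0=NH2 P1=- P2=NH3
Op 5: best P0=NH2 P1=- P2=NH1
Op 6: best P0=NH1 P1=- P2=NH1
Op 7: best P0=NH1 P1=- P2=NH1
Op 8: best P0=NH0 P1=- P2=NH1
Op 9: best P0=NH0 P1=NH1 P2=NH1
Op 10: best P0=NH0 P1=NH1 P2=NH1

Answer: P0:NH0 P1:NH1 P2:NH1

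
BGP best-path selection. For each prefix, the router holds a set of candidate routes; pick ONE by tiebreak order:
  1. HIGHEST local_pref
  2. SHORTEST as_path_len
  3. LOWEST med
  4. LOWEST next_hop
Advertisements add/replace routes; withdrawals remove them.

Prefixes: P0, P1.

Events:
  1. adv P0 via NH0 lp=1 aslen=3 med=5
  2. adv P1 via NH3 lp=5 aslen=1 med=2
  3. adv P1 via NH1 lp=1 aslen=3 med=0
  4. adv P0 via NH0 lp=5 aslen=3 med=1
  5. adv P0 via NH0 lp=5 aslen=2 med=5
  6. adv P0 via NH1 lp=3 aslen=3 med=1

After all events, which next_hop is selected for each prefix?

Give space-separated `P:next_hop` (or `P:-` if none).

Answer: P0:NH0 P1:NH3

Derivation:
Op 1: best P0=NH0 P1=-
Op 2: best P0=NH0 P1=NH3
Op 3: best P0=NH0 P1=NH3
Op 4: best P0=NH0 P1=NH3
Op 5: best P0=NH0 P1=NH3
Op 6: best P0=NH0 P1=NH3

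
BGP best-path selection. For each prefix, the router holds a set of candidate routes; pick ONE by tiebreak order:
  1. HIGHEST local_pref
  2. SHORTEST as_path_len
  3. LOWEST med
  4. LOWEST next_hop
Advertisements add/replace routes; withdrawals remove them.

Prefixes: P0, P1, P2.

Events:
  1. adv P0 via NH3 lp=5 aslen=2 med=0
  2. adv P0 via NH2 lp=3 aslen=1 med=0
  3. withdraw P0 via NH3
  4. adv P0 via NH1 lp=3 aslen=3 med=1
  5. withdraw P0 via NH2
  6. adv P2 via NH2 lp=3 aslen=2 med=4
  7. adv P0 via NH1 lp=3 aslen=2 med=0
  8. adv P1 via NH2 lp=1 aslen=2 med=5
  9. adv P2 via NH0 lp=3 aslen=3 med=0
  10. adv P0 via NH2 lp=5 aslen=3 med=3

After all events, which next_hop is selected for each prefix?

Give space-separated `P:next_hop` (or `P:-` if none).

Answer: P0:NH2 P1:NH2 P2:NH2

Derivation:
Op 1: best P0=NH3 P1=- P2=-
Op 2: best P0=NH3 P1=- P2=-
Op 3: best P0=NH2 P1=- P2=-
Op 4: best P0=NH2 P1=- P2=-
Op 5: best P0=NH1 P1=- P2=-
Op 6: best P0=NH1 P1=- P2=NH2
Op 7: best P0=NH1 P1=- P2=NH2
Op 8: best P0=NH1 P1=NH2 P2=NH2
Op 9: best P0=NH1 P1=NH2 P2=NH2
Op 10: best P0=NH2 P1=NH2 P2=NH2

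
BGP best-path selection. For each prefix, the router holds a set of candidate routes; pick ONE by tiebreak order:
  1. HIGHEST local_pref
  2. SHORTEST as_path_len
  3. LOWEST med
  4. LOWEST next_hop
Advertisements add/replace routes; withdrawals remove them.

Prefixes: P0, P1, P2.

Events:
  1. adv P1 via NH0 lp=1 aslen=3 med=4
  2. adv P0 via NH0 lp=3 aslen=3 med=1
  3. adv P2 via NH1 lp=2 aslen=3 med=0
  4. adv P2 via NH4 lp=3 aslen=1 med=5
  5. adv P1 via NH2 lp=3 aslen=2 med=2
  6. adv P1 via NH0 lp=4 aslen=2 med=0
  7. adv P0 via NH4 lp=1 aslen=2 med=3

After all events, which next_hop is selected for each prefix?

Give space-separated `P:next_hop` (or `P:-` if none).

Op 1: best P0=- P1=NH0 P2=-
Op 2: best P0=NH0 P1=NH0 P2=-
Op 3: best P0=NH0 P1=NH0 P2=NH1
Op 4: best P0=NH0 P1=NH0 P2=NH4
Op 5: best P0=NH0 P1=NH2 P2=NH4
Op 6: best P0=NH0 P1=NH0 P2=NH4
Op 7: best P0=NH0 P1=NH0 P2=NH4

Answer: P0:NH0 P1:NH0 P2:NH4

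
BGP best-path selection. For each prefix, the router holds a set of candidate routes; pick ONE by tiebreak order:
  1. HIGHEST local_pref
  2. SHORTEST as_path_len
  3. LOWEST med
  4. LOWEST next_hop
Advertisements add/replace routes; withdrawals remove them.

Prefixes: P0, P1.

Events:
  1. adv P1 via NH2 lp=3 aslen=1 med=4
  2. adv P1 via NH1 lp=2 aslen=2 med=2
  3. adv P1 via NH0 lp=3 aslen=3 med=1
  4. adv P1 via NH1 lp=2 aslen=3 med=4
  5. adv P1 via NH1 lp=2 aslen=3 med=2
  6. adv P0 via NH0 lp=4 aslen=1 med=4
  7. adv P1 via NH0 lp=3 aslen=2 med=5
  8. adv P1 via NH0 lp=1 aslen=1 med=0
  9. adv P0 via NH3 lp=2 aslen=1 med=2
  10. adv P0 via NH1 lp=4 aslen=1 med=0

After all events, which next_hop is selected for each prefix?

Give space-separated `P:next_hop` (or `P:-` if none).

Op 1: best P0=- P1=NH2
Op 2: best P0=- P1=NH2
Op 3: best P0=- P1=NH2
Op 4: best P0=- P1=NH2
Op 5: best P0=- P1=NH2
Op 6: best P0=NH0 P1=NH2
Op 7: best P0=NH0 P1=NH2
Op 8: best P0=NH0 P1=NH2
Op 9: best P0=NH0 P1=NH2
Op 10: best P0=NH1 P1=NH2

Answer: P0:NH1 P1:NH2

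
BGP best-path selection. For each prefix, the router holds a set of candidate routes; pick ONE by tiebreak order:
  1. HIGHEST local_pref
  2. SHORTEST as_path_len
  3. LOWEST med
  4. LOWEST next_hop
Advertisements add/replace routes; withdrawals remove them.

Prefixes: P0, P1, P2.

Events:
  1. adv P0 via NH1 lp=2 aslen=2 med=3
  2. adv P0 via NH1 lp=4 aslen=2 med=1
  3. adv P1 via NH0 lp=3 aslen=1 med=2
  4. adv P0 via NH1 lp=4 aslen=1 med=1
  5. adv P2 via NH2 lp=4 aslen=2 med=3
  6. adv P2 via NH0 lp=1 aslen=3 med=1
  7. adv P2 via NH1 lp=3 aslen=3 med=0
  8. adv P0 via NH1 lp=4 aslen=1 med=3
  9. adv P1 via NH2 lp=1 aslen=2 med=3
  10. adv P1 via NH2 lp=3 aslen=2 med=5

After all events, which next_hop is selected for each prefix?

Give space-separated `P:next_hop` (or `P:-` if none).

Op 1: best P0=NH1 P1=- P2=-
Op 2: best P0=NH1 P1=- P2=-
Op 3: best P0=NH1 P1=NH0 P2=-
Op 4: best P0=NH1 P1=NH0 P2=-
Op 5: best P0=NH1 P1=NH0 P2=NH2
Op 6: best P0=NH1 P1=NH0 P2=NH2
Op 7: best P0=NH1 P1=NH0 P2=NH2
Op 8: best P0=NH1 P1=NH0 P2=NH2
Op 9: best P0=NH1 P1=NH0 P2=NH2
Op 10: best P0=NH1 P1=NH0 P2=NH2

Answer: P0:NH1 P1:NH0 P2:NH2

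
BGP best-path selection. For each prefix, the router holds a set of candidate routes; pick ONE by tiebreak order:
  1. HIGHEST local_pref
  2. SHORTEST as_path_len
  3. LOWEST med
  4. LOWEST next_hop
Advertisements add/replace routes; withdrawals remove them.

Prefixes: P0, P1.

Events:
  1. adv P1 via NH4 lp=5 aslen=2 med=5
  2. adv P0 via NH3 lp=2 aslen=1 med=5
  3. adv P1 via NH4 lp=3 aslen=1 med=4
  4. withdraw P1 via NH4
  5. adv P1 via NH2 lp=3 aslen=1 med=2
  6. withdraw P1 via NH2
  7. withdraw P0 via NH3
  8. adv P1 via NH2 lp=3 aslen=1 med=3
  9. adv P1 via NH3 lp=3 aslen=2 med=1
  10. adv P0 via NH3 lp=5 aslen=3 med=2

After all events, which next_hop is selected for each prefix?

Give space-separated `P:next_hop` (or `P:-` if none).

Answer: P0:NH3 P1:NH2

Derivation:
Op 1: best P0=- P1=NH4
Op 2: best P0=NH3 P1=NH4
Op 3: best P0=NH3 P1=NH4
Op 4: best P0=NH3 P1=-
Op 5: best P0=NH3 P1=NH2
Op 6: best P0=NH3 P1=-
Op 7: best P0=- P1=-
Op 8: best P0=- P1=NH2
Op 9: best P0=- P1=NH2
Op 10: best P0=NH3 P1=NH2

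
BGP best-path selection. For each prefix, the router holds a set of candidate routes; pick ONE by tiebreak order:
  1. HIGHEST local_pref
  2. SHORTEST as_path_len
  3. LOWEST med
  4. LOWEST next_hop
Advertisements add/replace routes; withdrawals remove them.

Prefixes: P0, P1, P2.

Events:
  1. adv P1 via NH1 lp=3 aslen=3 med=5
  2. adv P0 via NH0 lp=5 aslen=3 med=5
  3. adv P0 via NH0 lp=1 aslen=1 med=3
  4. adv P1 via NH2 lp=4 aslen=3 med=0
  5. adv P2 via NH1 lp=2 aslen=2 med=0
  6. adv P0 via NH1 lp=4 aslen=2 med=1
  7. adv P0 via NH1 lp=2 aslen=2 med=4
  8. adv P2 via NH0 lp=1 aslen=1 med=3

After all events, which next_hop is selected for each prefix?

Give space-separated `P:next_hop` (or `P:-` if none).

Op 1: best P0=- P1=NH1 P2=-
Op 2: best P0=NH0 P1=NH1 P2=-
Op 3: best P0=NH0 P1=NH1 P2=-
Op 4: best P0=NH0 P1=NH2 P2=-
Op 5: best P0=NH0 P1=NH2 P2=NH1
Op 6: best P0=NH1 P1=NH2 P2=NH1
Op 7: best P0=NH1 P1=NH2 P2=NH1
Op 8: best P0=NH1 P1=NH2 P2=NH1

Answer: P0:NH1 P1:NH2 P2:NH1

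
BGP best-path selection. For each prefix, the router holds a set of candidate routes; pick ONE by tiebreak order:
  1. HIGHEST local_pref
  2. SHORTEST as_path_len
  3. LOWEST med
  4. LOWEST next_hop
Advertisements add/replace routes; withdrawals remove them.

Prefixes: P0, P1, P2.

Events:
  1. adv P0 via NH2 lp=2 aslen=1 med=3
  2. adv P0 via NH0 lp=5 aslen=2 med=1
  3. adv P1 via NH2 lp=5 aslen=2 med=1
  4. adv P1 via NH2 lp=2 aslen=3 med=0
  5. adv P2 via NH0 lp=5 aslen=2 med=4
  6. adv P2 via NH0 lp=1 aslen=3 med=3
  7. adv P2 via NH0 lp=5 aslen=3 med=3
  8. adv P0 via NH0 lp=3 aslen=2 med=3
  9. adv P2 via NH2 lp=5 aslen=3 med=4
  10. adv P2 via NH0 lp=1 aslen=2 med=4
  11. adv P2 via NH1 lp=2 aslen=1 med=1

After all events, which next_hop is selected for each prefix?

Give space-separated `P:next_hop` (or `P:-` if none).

Answer: P0:NH0 P1:NH2 P2:NH2

Derivation:
Op 1: best P0=NH2 P1=- P2=-
Op 2: best P0=NH0 P1=- P2=-
Op 3: best P0=NH0 P1=NH2 P2=-
Op 4: best P0=NH0 P1=NH2 P2=-
Op 5: best P0=NH0 P1=NH2 P2=NH0
Op 6: best P0=NH0 P1=NH2 P2=NH0
Op 7: best P0=NH0 P1=NH2 P2=NH0
Op 8: best P0=NH0 P1=NH2 P2=NH0
Op 9: best P0=NH0 P1=NH2 P2=NH0
Op 10: best P0=NH0 P1=NH2 P2=NH2
Op 11: best P0=NH0 P1=NH2 P2=NH2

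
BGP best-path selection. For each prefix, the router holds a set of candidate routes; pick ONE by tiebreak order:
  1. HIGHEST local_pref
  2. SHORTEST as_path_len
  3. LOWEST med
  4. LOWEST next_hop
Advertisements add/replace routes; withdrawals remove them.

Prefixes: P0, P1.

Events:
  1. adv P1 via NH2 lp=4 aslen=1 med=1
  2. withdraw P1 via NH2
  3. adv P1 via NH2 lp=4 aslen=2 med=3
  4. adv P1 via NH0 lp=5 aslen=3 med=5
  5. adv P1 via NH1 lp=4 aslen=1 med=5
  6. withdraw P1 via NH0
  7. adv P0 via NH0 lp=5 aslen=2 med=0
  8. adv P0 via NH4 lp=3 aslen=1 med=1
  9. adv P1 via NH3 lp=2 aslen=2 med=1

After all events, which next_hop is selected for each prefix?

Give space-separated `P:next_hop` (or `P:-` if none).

Answer: P0:NH0 P1:NH1

Derivation:
Op 1: best P0=- P1=NH2
Op 2: best P0=- P1=-
Op 3: best P0=- P1=NH2
Op 4: best P0=- P1=NH0
Op 5: best P0=- P1=NH0
Op 6: best P0=- P1=NH1
Op 7: best P0=NH0 P1=NH1
Op 8: best P0=NH0 P1=NH1
Op 9: best P0=NH0 P1=NH1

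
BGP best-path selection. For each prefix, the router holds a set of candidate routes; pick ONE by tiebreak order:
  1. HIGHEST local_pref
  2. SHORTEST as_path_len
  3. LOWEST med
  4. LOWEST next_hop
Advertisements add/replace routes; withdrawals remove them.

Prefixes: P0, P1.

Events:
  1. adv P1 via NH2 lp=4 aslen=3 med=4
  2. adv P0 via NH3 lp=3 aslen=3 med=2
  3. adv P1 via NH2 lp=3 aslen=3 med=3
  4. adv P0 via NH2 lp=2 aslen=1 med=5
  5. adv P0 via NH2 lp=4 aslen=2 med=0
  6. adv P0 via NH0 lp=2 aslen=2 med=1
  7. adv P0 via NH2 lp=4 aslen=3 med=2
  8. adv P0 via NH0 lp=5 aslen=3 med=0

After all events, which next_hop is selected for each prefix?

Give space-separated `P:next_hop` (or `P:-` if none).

Op 1: best P0=- P1=NH2
Op 2: best P0=NH3 P1=NH2
Op 3: best P0=NH3 P1=NH2
Op 4: best P0=NH3 P1=NH2
Op 5: best P0=NH2 P1=NH2
Op 6: best P0=NH2 P1=NH2
Op 7: best P0=NH2 P1=NH2
Op 8: best P0=NH0 P1=NH2

Answer: P0:NH0 P1:NH2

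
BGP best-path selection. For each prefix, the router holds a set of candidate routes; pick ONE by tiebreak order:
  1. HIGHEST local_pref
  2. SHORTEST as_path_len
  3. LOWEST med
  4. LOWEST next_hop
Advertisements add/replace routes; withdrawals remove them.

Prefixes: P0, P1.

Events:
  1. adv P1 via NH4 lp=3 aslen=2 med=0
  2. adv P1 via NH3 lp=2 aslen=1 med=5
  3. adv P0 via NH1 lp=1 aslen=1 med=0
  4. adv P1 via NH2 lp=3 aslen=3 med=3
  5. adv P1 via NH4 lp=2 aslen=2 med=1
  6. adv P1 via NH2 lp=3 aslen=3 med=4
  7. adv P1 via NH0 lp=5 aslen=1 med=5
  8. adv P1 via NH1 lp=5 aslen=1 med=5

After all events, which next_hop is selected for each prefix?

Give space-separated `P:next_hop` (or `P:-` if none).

Answer: P0:NH1 P1:NH0

Derivation:
Op 1: best P0=- P1=NH4
Op 2: best P0=- P1=NH4
Op 3: best P0=NH1 P1=NH4
Op 4: best P0=NH1 P1=NH4
Op 5: best P0=NH1 P1=NH2
Op 6: best P0=NH1 P1=NH2
Op 7: best P0=NH1 P1=NH0
Op 8: best P0=NH1 P1=NH0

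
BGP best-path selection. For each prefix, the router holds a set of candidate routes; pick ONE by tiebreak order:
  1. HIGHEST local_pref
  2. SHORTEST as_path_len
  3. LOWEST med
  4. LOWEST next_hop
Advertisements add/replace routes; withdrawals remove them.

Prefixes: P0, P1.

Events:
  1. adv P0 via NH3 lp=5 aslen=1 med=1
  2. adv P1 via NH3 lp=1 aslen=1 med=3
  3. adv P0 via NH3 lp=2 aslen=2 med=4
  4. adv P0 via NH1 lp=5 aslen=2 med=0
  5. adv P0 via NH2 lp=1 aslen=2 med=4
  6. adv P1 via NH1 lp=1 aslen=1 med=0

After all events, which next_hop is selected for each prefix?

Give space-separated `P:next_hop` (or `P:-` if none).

Op 1: best P0=NH3 P1=-
Op 2: best P0=NH3 P1=NH3
Op 3: best P0=NH3 P1=NH3
Op 4: best P0=NH1 P1=NH3
Op 5: best P0=NH1 P1=NH3
Op 6: best P0=NH1 P1=NH1

Answer: P0:NH1 P1:NH1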